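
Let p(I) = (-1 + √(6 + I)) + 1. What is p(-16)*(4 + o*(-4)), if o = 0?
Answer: 4*I*√10 ≈ 12.649*I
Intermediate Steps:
p(I) = √(6 + I)
p(-16)*(4 + o*(-4)) = √(6 - 16)*(4 + 0*(-4)) = √(-10)*(4 + 0) = (I*√10)*4 = 4*I*√10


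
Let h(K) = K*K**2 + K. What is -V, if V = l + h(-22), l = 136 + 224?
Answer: 10310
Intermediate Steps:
h(K) = K + K**3 (h(K) = K**3 + K = K + K**3)
l = 360
V = -10310 (V = 360 + (-22 + (-22)**3) = 360 + (-22 - 10648) = 360 - 10670 = -10310)
-V = -1*(-10310) = 10310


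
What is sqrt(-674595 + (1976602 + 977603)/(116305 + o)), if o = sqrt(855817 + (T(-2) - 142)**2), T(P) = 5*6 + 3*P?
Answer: 3*sqrt(-8717313030 - 74955*sqrt(869741))/sqrt(116305 + sqrt(869741)) ≈ 821.32*I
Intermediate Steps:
T(P) = 30 + 3*P
o = sqrt(869741) (o = sqrt(855817 + ((30 + 3*(-2)) - 142)**2) = sqrt(855817 + ((30 - 6) - 142)**2) = sqrt(855817 + (24 - 142)**2) = sqrt(855817 + (-118)**2) = sqrt(855817 + 13924) = sqrt(869741) ≈ 932.60)
sqrt(-674595 + (1976602 + 977603)/(116305 + o)) = sqrt(-674595 + (1976602 + 977603)/(116305 + sqrt(869741))) = sqrt(-674595 + 2954205/(116305 + sqrt(869741)))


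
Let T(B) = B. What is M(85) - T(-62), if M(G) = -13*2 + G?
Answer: 121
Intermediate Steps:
M(G) = -26 + G
M(85) - T(-62) = (-26 + 85) - 1*(-62) = 59 + 62 = 121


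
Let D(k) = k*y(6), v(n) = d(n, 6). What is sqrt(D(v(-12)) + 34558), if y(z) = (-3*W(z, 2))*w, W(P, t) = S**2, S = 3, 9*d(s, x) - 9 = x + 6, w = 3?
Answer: sqrt(34369) ≈ 185.39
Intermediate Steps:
d(s, x) = 5/3 + x/9 (d(s, x) = 1 + (x + 6)/9 = 1 + (6 + x)/9 = 1 + (2/3 + x/9) = 5/3 + x/9)
W(P, t) = 9 (W(P, t) = 3**2 = 9)
v(n) = 7/3 (v(n) = 5/3 + (1/9)*6 = 5/3 + 2/3 = 7/3)
y(z) = -81 (y(z) = -3*9*3 = -27*3 = -81)
D(k) = -81*k (D(k) = k*(-81) = -81*k)
sqrt(D(v(-12)) + 34558) = sqrt(-81*7/3 + 34558) = sqrt(-189 + 34558) = sqrt(34369)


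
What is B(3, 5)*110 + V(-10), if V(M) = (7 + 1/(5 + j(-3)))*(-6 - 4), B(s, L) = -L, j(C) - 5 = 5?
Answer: -1862/3 ≈ -620.67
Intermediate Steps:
j(C) = 10 (j(C) = 5 + 5 = 10)
V(M) = -212/3 (V(M) = (7 + 1/(5 + 10))*(-6 - 4) = (7 + 1/15)*(-10) = (106/15)*(-10) = -212/3)
B(3, 5)*110 + V(-10) = -1*5*110 - 212/3 = -5*110 - 212/3 = -550 - 212/3 = -1862/3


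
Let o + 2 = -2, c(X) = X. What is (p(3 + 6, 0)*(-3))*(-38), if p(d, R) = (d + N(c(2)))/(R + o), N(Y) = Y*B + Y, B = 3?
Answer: -969/2 ≈ -484.50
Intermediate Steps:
N(Y) = 4*Y (N(Y) = Y*3 + Y = 3*Y + Y = 4*Y)
o = -4 (o = -2 - 2 = -4)
p(d, R) = (8 + d)/(-4 + R) (p(d, R) = (d + 4*2)/(R - 4) = (d + 8)/(-4 + R) = (8 + d)/(-4 + R))
(p(3 + 6, 0)*(-3))*(-38) = (((8 + (3 + 6))/(-4 + 0))*(-3))*(-38) = (((8 + 9)/(-4))*(-3))*(-38) = (-1/4*17*(-3))*(-38) = -17/4*(-3)*(-38) = (51/4)*(-38) = -969/2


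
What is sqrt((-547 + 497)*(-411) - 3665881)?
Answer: I*sqrt(3645331) ≈ 1909.3*I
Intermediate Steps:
sqrt((-547 + 497)*(-411) - 3665881) = sqrt(-50*(-411) - 3665881) = sqrt(20550 - 3665881) = sqrt(-3645331) = I*sqrt(3645331)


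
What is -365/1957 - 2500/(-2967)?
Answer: 3809545/5806419 ≈ 0.65609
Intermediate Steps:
-365/1957 - 2500/(-2967) = -365*1/1957 - 2500*(-1/2967) = -365/1957 + 2500/2967 = 3809545/5806419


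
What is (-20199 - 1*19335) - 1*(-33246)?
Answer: -6288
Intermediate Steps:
(-20199 - 1*19335) - 1*(-33246) = (-20199 - 19335) + 33246 = -39534 + 33246 = -6288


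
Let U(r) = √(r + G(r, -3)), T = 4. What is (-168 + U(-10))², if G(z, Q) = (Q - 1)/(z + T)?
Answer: 84644/3 - 224*I*√21 ≈ 28215.0 - 1026.5*I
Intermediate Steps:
G(z, Q) = (-1 + Q)/(4 + z) (G(z, Q) = (Q - 1)/(z + 4) = (-1 + Q)/(4 + z))
U(r) = √(r - 4/(4 + r)) (U(r) = √(r + (-1 - 3)/(4 + r)) = √(r - 4/(4 + r)))
(-168 + U(-10))² = (-168 + √((-4 - 10*(4 - 10))/(4 - 10)))² = (-168 + √((-4 - 10*(-6))/(-6)))² = (-168 + √(-(-4 + 60)/6))² = (-168 + √(-⅙*56))² = (-168 + √(-28/3))² = (-168 + 2*I*√21/3)²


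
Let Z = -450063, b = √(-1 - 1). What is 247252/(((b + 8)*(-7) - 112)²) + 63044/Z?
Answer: 2*(-27376450333*I - 37069872*√2)/(22053087*(-287*I + 24*√2)) ≈ 8.5295 - 1.0253*I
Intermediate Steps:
b = I*√2 (b = √(-2) = I*√2 ≈ 1.4142*I)
247252/(((b + 8)*(-7) - 112)²) + 63044/Z = 247252/(((I*√2 + 8)*(-7) - 112)²) + 63044/(-450063) = 247252/(((8 + I*√2)*(-7) - 112)²) + 63044*(-1/450063) = 247252/(((-56 - 7*I*√2) - 112)²) - 63044/450063 = 247252/((-168 - 7*I*√2)²) - 63044/450063 = 247252/(-168 - 7*I*√2)² - 63044/450063 = -63044/450063 + 247252/(-168 - 7*I*√2)²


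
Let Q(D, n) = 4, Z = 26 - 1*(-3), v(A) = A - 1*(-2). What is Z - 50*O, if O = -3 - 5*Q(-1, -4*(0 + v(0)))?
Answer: 1179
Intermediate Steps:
v(A) = 2 + A (v(A) = A + 2 = 2 + A)
Z = 29 (Z = 26 + 3 = 29)
O = -23 (O = -3 - 5*4 = -3 - 20 = -23)
Z - 50*O = 29 - 50*(-23) = 29 + 1150 = 1179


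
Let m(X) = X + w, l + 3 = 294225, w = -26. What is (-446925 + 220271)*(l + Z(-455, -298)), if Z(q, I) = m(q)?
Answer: -66577572614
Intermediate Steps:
l = 294222 (l = -3 + 294225 = 294222)
m(X) = -26 + X (m(X) = X - 26 = -26 + X)
Z(q, I) = -26 + q
(-446925 + 220271)*(l + Z(-455, -298)) = (-446925 + 220271)*(294222 + (-26 - 455)) = -226654*(294222 - 481) = -226654*293741 = -66577572614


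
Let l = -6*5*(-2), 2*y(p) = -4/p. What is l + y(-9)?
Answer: 542/9 ≈ 60.222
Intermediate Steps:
y(p) = -2/p (y(p) = (-4/p)/2 = -2/p)
l = 60 (l = -30*(-2) = 60)
l + y(-9) = 60 - 2/(-9) = 60 - 2*(-⅑) = 60 + 2/9 = 542/9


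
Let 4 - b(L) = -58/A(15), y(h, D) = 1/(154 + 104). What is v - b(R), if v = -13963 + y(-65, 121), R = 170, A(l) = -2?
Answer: -3596003/258 ≈ -13938.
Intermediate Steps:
y(h, D) = 1/258
b(L) = -25 (b(L) = 4 - (-58)/(-2) = 4 - (-58)*(-1)/2 = 4 - 1*29 = 4 - 29 = -25)
v = -3602453/258 (v = -13963 + 1/258 = -3602453/258 ≈ -13963.)
v - b(R) = -3602453/258 - 1*(-25) = -3602453/258 + 25 = -3596003/258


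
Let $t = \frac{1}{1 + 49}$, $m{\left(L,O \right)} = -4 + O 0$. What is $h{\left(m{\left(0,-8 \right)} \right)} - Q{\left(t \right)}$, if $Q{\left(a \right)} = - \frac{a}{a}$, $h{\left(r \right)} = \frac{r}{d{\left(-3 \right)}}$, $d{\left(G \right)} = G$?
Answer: $\frac{7}{3} \approx 2.3333$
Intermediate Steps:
$m{\left(L,O \right)} = -4$ ($m{\left(L,O \right)} = -4 + 0 = -4$)
$t = \frac{1}{50} \approx 0.02$
$h{\left(r \right)} = - \frac{r}{3}$ ($h{\left(r \right)} = \frac{r}{-3} = r \left(- \frac{1}{3}\right) = - \frac{r}{3}$)
$Q{\left(a \right)} = -1$ ($Q{\left(a \right)} = \left(-1\right) 1 = -1$)
$h{\left(m{\left(0,-8 \right)} \right)} - Q{\left(t \right)} = \left(- \frac{1}{3}\right) \left(-4\right) - -1 = \frac{4}{3} + 1 = \frac{7}{3}$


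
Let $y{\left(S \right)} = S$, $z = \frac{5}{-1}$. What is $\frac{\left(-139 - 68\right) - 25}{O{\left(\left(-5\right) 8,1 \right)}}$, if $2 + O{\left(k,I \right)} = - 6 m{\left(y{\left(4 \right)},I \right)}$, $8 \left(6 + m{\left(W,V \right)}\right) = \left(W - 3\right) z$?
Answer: $- \frac{928}{151} \approx -6.1457$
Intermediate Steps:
$z = -5$ ($z = 5 \left(-1\right) = -5$)
$m{\left(W,V \right)} = - \frac{33}{8} - \frac{5 W}{8}$ ($m{\left(W,V \right)} = -6 + \frac{\left(W - 3\right) \left(-5\right)}{8} = -6 + \frac{\left(-3 + W\right) \left(-5\right)}{8} = -6 + \frac{15 - 5 W}{8} = -6 - \left(- \frac{15}{8} + \frac{5 W}{8}\right) = - \frac{33}{8} - \frac{5 W}{8}$)
$O{\left(k,I \right)} = \frac{151}{4}$ ($O{\left(k,I \right)} = -2 - 6 \left(- \frac{33}{8} - \frac{5}{2}\right) = -2 - - \frac{159}{4} = -2 + \frac{159}{4} = \frac{151}{4}$)
$\frac{\left(-139 - 68\right) - 25}{O{\left(\left(-5\right) 8,1 \right)}} = \frac{\left(-139 - 68\right) - 25}{\frac{151}{4}} = \left(-207 - 25\right) \frac{4}{151} = \left(-232\right) \frac{4}{151} = - \frac{928}{151}$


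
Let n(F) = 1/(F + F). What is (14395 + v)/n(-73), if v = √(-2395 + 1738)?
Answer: -2101670 - 438*I*√73 ≈ -2.1017e+6 - 3742.3*I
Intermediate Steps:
v = 3*I*√73 (v = √(-657) = 3*I*√73 ≈ 25.632*I)
n(F) = 1/(2*F)
(14395 + v)/n(-73) = (14395 + 3*I*√73)/(((½)/(-73))) = (14395 + 3*I*√73)/(((½)*(-1/73))) = (14395 + 3*I*√73)/(-1/146) = (14395 + 3*I*√73)*(-146) = -2101670 - 438*I*√73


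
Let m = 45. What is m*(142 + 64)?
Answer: 9270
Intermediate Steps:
m*(142 + 64) = 45*(142 + 64) = 45*206 = 9270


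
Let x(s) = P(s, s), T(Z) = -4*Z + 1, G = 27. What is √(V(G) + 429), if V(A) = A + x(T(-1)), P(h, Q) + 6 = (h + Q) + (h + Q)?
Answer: √470 ≈ 21.679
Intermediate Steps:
P(h, Q) = -6 + 2*Q + 2*h (P(h, Q) = -6 + ((h + Q) + (h + Q)) = -6 + ((Q + h) + (Q + h)) = -6 + (2*Q + 2*h) = -6 + 2*Q + 2*h)
T(Z) = 1 - 4*Z
x(s) = -6 + 4*s (x(s) = -6 + 2*s + 2*s = -6 + 4*s)
V(A) = 14 + A (V(A) = A + (-6 + 4*(1 - 4*(-1))) = A + (-6 + 4*(1 + 4)) = A + (-6 + 4*5) = A + (-6 + 20) = A + 14 = 14 + A)
√(V(G) + 429) = √((14 + 27) + 429) = √(41 + 429) = √470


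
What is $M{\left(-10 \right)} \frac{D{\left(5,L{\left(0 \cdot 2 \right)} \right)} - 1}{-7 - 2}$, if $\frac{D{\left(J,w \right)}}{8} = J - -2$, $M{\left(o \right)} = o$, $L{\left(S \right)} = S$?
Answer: $\frac{550}{9} \approx 61.111$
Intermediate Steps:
$D{\left(J,w \right)} = 16 + 8 J$ ($D{\left(J,w \right)} = 8 \left(J - -2\right) = 8 \left(J + 2\right) = 8 \left(2 + J\right) = 16 + 8 J$)
$M{\left(-10 \right)} \frac{D{\left(5,L{\left(0 \cdot 2 \right)} \right)} - 1}{-7 - 2} = - 10 \frac{\left(16 + 8 \cdot 5\right) - 1}{-7 - 2} = - 10 \frac{\left(16 + 40\right) - 1}{-9} = - 10 \left(- \frac{56 - 1}{9}\right) = - 10 \left(\left(- \frac{1}{9}\right) 55\right) = \left(-10\right) \left(- \frac{55}{9}\right) = \frac{550}{9}$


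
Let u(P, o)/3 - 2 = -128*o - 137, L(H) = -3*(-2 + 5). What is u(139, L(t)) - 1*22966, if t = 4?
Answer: -19915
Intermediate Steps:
L(H) = -9 (L(H) = -3*3 = -9)
u(P, o) = -405 - 384*o (u(P, o) = 6 + 3*(-128*o - 137) = 6 + 3*(-137 - 128*o) = 6 + (-411 - 384*o) = -405 - 384*o)
u(139, L(t)) - 1*22966 = (-405 - 384*(-9)) - 1*22966 = (-405 + 3456) - 22966 = 3051 - 22966 = -19915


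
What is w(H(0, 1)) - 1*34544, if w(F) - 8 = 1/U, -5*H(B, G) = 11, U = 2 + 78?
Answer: -2762879/80 ≈ -34536.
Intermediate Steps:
U = 80
H(B, G) = -11/5 (H(B, G) = -1/5*11 = -11/5)
w(F) = 641/80 (w(F) = 8 + 1/80 = 641/80)
w(H(0, 1)) - 1*34544 = 641/80 - 1*34544 = 641/80 - 34544 = -2762879/80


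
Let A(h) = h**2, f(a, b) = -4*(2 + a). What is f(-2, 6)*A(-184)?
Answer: 0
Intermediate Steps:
f(a, b) = -8 - 4*a
f(-2, 6)*A(-184) = (-8 - 4*(-2))*(-184)**2 = (-8 + 8)*33856 = 0*33856 = 0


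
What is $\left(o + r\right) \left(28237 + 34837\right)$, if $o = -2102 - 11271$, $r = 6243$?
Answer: $-449717620$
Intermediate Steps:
$o = -13373$ ($o = -2102 - 11271 = -13373$)
$\left(o + r\right) \left(28237 + 34837\right) = \left(-13373 + 6243\right) \left(28237 + 34837\right) = \left(-7130\right) 63074 = -449717620$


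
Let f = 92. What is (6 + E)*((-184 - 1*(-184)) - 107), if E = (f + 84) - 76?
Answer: -11342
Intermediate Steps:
E = 100 (E = (92 + 84) - 76 = 176 - 76 = 100)
(6 + E)*((-184 - 1*(-184)) - 107) = (6 + 100)*((-184 - 1*(-184)) - 107) = 106*((-184 + 184) - 107) = 106*(0 - 107) = 106*(-107) = -11342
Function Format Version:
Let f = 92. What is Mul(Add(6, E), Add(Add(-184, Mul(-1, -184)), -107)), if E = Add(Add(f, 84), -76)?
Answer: -11342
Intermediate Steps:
E = 100 (E = Add(Add(92, 84), -76) = Add(176, -76) = 100)
Mul(Add(6, E), Add(Add(-184, Mul(-1, -184)), -107)) = Mul(Add(6, 100), Add(Add(-184, Mul(-1, -184)), -107)) = Mul(106, Add(Add(-184, 184), -107)) = Mul(106, Add(0, -107)) = Mul(106, -107) = -11342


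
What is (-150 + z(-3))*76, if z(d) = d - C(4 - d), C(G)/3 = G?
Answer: -13224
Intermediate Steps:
C(G) = 3*G
z(d) = -12 + 4*d (z(d) = d - 3*(4 - d) = d - (12 - 3*d) = d + (-12 + 3*d) = -12 + 4*d)
(-150 + z(-3))*76 = (-150 + (-12 + 4*(-3)))*76 = (-150 + (-12 - 12))*76 = (-150 - 24)*76 = -174*76 = -13224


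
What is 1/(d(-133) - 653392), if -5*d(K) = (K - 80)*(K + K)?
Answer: -5/3323618 ≈ -1.5044e-6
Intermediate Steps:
d(K) = -2*K*(-80 + K)/5 (d(K) = -(K - 80)*(K + K)/5 = -(-80 + K)*2*K/5 = -2*K*(-80 + K)/5)
1/(d(-133) - 653392) = 1/((2/5)*(-133)*(80 - 1*(-133)) - 653392) = 1/((2/5)*(-133)*(80 + 133) - 653392) = 1/((2/5)*(-133)*213 - 653392) = 1/(-56658/5 - 653392) = 1/(-3323618/5) = -5/3323618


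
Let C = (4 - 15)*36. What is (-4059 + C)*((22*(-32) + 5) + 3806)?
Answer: -13841685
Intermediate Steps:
C = -396 (C = -11*36 = -396)
(-4059 + C)*((22*(-32) + 5) + 3806) = (-4059 - 396)*((22*(-32) + 5) + 3806) = -4455*((-704 + 5) + 3806) = -4455*(-699 + 3806) = -4455*3107 = -13841685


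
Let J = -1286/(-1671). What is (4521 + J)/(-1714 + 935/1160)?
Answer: -1752963464/664157331 ≈ -2.6394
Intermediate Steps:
J = 1286/1671 (J = -1286*(-1/1671) = 1286/1671 ≈ 0.76960)
(4521 + J)/(-1714 + 935/1160) = (4521 + 1286/1671)/(-1714 + 935/1160) = 7555877/(1671*(-1714 + 935*(1/1160))) = 7555877/(1671*(-1714 + 187/232)) = 7555877/(1671*(-397461/232)) = (7555877/1671)*(-232/397461) = -1752963464/664157331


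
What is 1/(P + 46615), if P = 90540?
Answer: 1/137155 ≈ 7.2910e-6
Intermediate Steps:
1/(P + 46615) = 1/(90540 + 46615) = 1/137155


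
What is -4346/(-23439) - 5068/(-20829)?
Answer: 23256854/54245659 ≈ 0.42873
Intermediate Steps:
-4346/(-23439) - 5068/(-20829) = -4346*(-1/23439) - 5068*(-1/20829) = 4346/23439 + 5068/20829 = 23256854/54245659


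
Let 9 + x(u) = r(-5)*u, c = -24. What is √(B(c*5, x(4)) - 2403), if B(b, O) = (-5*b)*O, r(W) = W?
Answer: I*√19803 ≈ 140.72*I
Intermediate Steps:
x(u) = -9 - 5*u
B(b, O) = -5*O*b
√(B(c*5, x(4)) - 2403) = √(-5*(-9 - 5*4)*(-24*5) - 2403) = √(-5*(-9 - 20)*(-120) - 2403) = √(-5*(-29)*(-120) - 2403) = √(-17400 - 2403) = √(-19803) = I*√19803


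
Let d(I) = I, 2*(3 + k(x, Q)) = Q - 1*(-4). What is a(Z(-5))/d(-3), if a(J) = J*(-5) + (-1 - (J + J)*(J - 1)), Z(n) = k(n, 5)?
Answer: 10/3 ≈ 3.3333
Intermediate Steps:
k(x, Q) = -1 + Q/2 (k(x, Q) = -3 + (Q - 1*(-4))/2 = -3 + (Q + 4)/2 = -3 + (4 + Q)/2 = -3 + (2 + Q/2) = -1 + Q/2)
Z(n) = 3/2 (Z(n) = -1 + (½)*5 = -1 + 5/2 = 3/2)
a(J) = -1 - 5*J - 2*J*(-1 + J) (a(J) = -5*J + (-1 - 2*J*(-1 + J)) = -1 - 5*J - 2*J*(-1 + J))
a(Z(-5))/d(-3) = (-1 - 3*3/2 - 2*(3/2)²)/(-3) = (-1 - 9/2 - 2*9/4)*(-⅓) = (-1 - 9/2 - 9/2)*(-⅓) = -10*(-⅓) = 10/3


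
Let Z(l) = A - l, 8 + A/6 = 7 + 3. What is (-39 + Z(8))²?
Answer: 1225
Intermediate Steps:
A = 12 (A = -48 + 6*(7 + 3) = -48 + 6*10 = -48 + 60 = 12)
Z(l) = 12 - l
(-39 + Z(8))² = (-39 + (12 - 1*8))² = (-39 + (12 - 8))² = (-39 + 4)² = (-35)² = 1225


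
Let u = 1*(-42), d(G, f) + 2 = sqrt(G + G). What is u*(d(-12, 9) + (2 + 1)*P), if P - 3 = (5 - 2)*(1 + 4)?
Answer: -2184 - 84*I*sqrt(6) ≈ -2184.0 - 205.76*I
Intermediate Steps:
d(G, f) = -2 + sqrt(2)*sqrt(G) (d(G, f) = -2 + sqrt(G + G) = -2 + sqrt(2*G) = -2 + sqrt(2)*sqrt(G))
P = 18 (P = 3 + (5 - 2)*(1 + 4) = 3 + 3*5 = 3 + 15 = 18)
u = -42
u*(d(-12, 9) + (2 + 1)*P) = -42*((-2 + sqrt(2)*sqrt(-12)) + (2 + 1)*18) = -42*((-2 + sqrt(2)*(2*I*sqrt(3))) + 3*18) = -42*((-2 + 2*I*sqrt(6)) + 54) = -42*(52 + 2*I*sqrt(6)) = -2184 - 84*I*sqrt(6)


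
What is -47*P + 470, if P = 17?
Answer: -329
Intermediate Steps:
-47*P + 470 = -47*17 + 470 = -799 + 470 = -329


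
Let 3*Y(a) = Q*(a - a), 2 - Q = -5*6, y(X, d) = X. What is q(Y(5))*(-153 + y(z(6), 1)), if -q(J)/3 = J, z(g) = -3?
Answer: 0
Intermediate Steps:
Q = 32 (Q = 2 - (-5)*6 = 2 - 1*(-30) = 2 + 30 = 32)
Y(a) = 0 (Y(a) = (32*(a - a))/3 = (32*0)/3 = (⅓)*0 = 0)
q(J) = -3*J
q(Y(5))*(-153 + y(z(6), 1)) = (-3*0)*(-153 - 3) = 0*(-156) = 0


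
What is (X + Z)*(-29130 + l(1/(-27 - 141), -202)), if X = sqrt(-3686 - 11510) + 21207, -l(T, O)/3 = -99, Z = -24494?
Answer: 94774071 - 57666*I*sqrt(3799) ≈ 9.4774e+7 - 3.5543e+6*I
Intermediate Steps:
l(T, O) = 297 (l(T, O) = -3*(-99) = 297)
X = 21207 + 2*I*sqrt(3799) (X = sqrt(-15196) + 21207 = 2*I*sqrt(3799) + 21207 = 21207 + 2*I*sqrt(3799) ≈ 21207.0 + 123.27*I)
(X + Z)*(-29130 + l(1/(-27 - 141), -202)) = ((21207 + 2*I*sqrt(3799)) - 24494)*(-29130 + 297) = (-3287 + 2*I*sqrt(3799))*(-28833) = 94774071 - 57666*I*sqrt(3799)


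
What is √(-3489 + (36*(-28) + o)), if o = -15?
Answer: 4*I*√282 ≈ 67.171*I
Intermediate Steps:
√(-3489 + (36*(-28) + o)) = √(-3489 + (36*(-28) - 15)) = √(-3489 + (-1008 - 15)) = √(-3489 - 1023) = √(-4512) = 4*I*√282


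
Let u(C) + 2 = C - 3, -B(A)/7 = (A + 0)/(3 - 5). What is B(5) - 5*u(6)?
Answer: 25/2 ≈ 12.500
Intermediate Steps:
B(A) = 7*A/2 (B(A) = -7*(A + 0)/(3 - 5) = -7*A/(-2) = -7*A*(-1)/2 = -(-7)*A/2 = 7*A/2)
u(C) = -5 + C (u(C) = -2 + (C - 3) = -2 + (-3 + C) = -5 + C)
B(5) - 5*u(6) = (7/2)*5 - 5*(-5 + 6) = 35/2 - 5*1 = 35/2 - 5 = 25/2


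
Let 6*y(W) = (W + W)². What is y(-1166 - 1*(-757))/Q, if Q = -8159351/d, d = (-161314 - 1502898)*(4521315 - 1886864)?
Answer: 1466815147334205944/24478053 ≈ 5.9924e+10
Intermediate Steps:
d = -4384284967612 (d = -1664212*2634451 = -4384284967612)
y(W) = 2*W²/3 (y(W) = (W + W)²/6 = (2*W)²/6 = (4*W²)/6 = 2*W²/3)
Q = 8159351/4384284967612 (Q = -8159351/(-4384284967612) = -8159351*(-1/4384284967612) = 8159351/4384284967612 ≈ 1.8610e-6)
y(-1166 - 1*(-757))/Q = (2*(-1166 - 1*(-757))²/3)/(8159351/4384284967612) = (2*(-1166 + 757)²/3)*(4384284967612/8159351) = ((⅔)*(-409)²)*(4384284967612/8159351) = ((⅔)*167281)*(4384284967612/8159351) = (334562/3)*(4384284967612/8159351) = 1466815147334205944/24478053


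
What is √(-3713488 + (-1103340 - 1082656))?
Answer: 2*I*√1474871 ≈ 2428.9*I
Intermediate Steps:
√(-3713488 + (-1103340 - 1082656)) = √(-3713488 - 2185996) = √(-5899484) = 2*I*√1474871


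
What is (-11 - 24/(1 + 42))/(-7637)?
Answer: 71/46913 ≈ 0.0015134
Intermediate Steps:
(-11 - 24/(1 + 42))/(-7637) = (-11 - 24/43)*(-1/7637) = -497/43*(-1/7637) = 71/46913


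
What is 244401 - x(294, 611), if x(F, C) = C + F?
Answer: 243496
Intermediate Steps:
244401 - x(294, 611) = 244401 - (611 + 294) = 244401 - 1*905 = 244401 - 905 = 243496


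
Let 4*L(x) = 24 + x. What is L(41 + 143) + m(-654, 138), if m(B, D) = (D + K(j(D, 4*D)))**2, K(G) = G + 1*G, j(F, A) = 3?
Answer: 20788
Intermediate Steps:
K(G) = 2*G (K(G) = G + G = 2*G)
m(B, D) = (6 + D)**2 (m(B, D) = (D + 2*3)**2 = (D + 6)**2 = (6 + D)**2)
L(x) = 6 + x/4 (L(x) = (24 + x)/4 = 6 + x/4)
L(41 + 143) + m(-654, 138) = (6 + (41 + 143)/4) + (6 + 138)**2 = (6 + (1/4)*184) + 144**2 = (6 + 46) + 20736 = 52 + 20736 = 20788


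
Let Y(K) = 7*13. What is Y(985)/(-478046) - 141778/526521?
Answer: -67824319199/251701257966 ≈ -0.26946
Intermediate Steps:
Y(K) = 91
Y(985)/(-478046) - 141778/526521 = 91/(-478046) - 141778/526521 = 91*(-1/478046) - 141778*1/526521 = -91/478046 - 141778/526521 = -67824319199/251701257966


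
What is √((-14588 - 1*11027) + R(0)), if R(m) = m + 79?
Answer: 8*I*√399 ≈ 159.8*I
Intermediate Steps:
R(m) = 79 + m
√((-14588 - 1*11027) + R(0)) = √((-14588 - 1*11027) + (79 + 0)) = √((-14588 - 11027) + 79) = √(-25615 + 79) = √(-25536) = 8*I*√399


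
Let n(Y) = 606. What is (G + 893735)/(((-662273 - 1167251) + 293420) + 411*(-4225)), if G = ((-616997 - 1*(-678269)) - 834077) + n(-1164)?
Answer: -121536/3272579 ≈ -0.037138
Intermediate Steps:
G = -772199 (G = ((-616997 - 1*(-678269)) - 834077) + 606 = ((-616997 + 678269) - 834077) + 606 = (61272 - 834077) + 606 = -772805 + 606 = -772199)
(G + 893735)/(((-662273 - 1167251) + 293420) + 411*(-4225)) = (-772199 + 893735)/(((-662273 - 1167251) + 293420) + 411*(-4225)) = 121536/((-1829524 + 293420) - 1736475) = 121536/(-1536104 - 1736475) = 121536/(-3272579) = 121536*(-1/3272579) = -121536/3272579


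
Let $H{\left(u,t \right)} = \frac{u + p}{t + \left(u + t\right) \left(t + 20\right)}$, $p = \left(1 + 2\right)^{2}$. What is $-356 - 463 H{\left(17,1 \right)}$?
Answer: $- \frac{146962}{379} \approx -387.76$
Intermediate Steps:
$p = 9$ ($p = 3^{2} = 9$)
$H{\left(u,t \right)} = \frac{9 + u}{t + \left(20 + t\right) \left(t + u\right)}$ ($H{\left(u,t \right)} = \frac{u + 9}{t + \left(u + t\right) \left(t + 20\right)} = \frac{9 + u}{t + \left(t + u\right) \left(20 + t\right)} = \frac{9 + u}{t + \left(20 + t\right) \left(t + u\right)}$)
$-356 - 463 H{\left(17,1 \right)} = -356 - 463 \frac{9 + 17}{1^{2} + 20 \cdot 17 + 21 \cdot 1 + 1 \cdot 17} = -356 - 463 \frac{1}{1 + 340 + 21 + 17} \cdot 26 = -356 - 463 \cdot \frac{1}{379} \cdot 26 = -356 - \frac{12038}{379} = - \frac{146962}{379}$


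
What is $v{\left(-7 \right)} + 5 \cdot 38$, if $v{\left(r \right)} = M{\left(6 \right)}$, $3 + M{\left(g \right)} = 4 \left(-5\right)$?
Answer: $167$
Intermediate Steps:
$M{\left(g \right)} = -23$ ($M{\left(g \right)} = -3 + 4 \left(-5\right) = -3 - 20 = -23$)
$v{\left(r \right)} = -23$
$v{\left(-7 \right)} + 5 \cdot 38 = -23 + 5 \cdot 38 = -23 + 190 = 167$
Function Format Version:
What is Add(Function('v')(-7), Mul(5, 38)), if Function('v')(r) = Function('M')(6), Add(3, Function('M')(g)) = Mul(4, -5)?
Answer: 167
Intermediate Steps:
Function('M')(g) = -23 (Function('M')(g) = Add(-3, Mul(4, -5)) = Add(-3, -20) = -23)
Function('v')(r) = -23
Add(Function('v')(-7), Mul(5, 38)) = Add(-23, Mul(5, 38)) = Add(-23, 190) = 167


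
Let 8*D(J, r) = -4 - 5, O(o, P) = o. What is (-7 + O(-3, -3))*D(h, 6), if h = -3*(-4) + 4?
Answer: 45/4 ≈ 11.250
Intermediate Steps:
h = 16 (h = 12 + 4 = 16)
D(J, r) = -9/8 (D(J, r) = (-4 - 5)/8 = (⅛)*(-9) = -9/8)
(-7 + O(-3, -3))*D(h, 6) = (-7 - 3)*(-9/8) = -10*(-9/8) = 45/4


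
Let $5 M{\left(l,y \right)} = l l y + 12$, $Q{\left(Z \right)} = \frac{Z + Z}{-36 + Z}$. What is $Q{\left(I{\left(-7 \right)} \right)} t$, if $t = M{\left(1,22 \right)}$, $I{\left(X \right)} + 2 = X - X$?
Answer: $\frac{68}{95} \approx 0.71579$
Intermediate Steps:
$I{\left(X \right)} = -2$ ($I{\left(X \right)} = -2 + \left(X - X\right) = -2 + 0 = -2$)
$Q{\left(Z \right)} = \frac{2 Z}{-36 + Z}$
$M{\left(l,y \right)} = \frac{12}{5} + \frac{y l^{2}}{5}$ ($M{\left(l,y \right)} = \frac{l l y + 12}{5} = \frac{l^{2} y + 12}{5} = \frac{y l^{2} + 12}{5} = \frac{12 + y l^{2}}{5} = \frac{12}{5} + \frac{y l^{2}}{5}$)
$t = \frac{34}{5}$ ($t = \frac{12}{5} + \frac{1}{5} \cdot 22 \cdot 1^{2} = \frac{12}{5} + \frac{1}{5} \cdot 22 \cdot 1 = \frac{12}{5} + \frac{22}{5} = \frac{34}{5} \approx 6.8$)
$Q{\left(I{\left(-7 \right)} \right)} t = 2 \left(-2\right) \frac{1}{-36 - 2} \cdot \frac{34}{5} = 2 \left(-2\right) \frac{1}{-38} \cdot \frac{34}{5} = 2 \left(-2\right) \left(- \frac{1}{38}\right) \frac{34}{5} = \frac{2}{19} \cdot \frac{34}{5} = \frac{68}{95}$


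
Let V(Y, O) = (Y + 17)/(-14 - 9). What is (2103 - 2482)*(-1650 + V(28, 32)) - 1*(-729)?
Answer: 14416872/23 ≈ 6.2682e+5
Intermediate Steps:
V(Y, O) = -17/23 - Y/23 (V(Y, O) = (17 + Y)/(-23) = (17 + Y)*(-1/23) = -17/23 - Y/23)
(2103 - 2482)*(-1650 + V(28, 32)) - 1*(-729) = (2103 - 2482)*(-1650 + (-17/23 - 1/23*28)) - 1*(-729) = -379*(-1650 + (-17/23 - 28/23)) + 729 = -379*(-1650 - 45/23) + 729 = -379*(-37995/23) + 729 = 14400105/23 + 729 = 14416872/23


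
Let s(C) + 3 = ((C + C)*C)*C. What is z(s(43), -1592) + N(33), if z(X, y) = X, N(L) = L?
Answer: 159044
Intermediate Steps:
s(C) = -3 + 2*C**3 (s(C) = -3 + ((C + C)*C)*C = -3 + ((2*C)*C)*C = -3 + (2*C**2)*C = -3 + 2*C**3)
z(s(43), -1592) + N(33) = (-3 + 2*43**3) + 33 = (-3 + 2*79507) + 33 = (-3 + 159014) + 33 = 159011 + 33 = 159044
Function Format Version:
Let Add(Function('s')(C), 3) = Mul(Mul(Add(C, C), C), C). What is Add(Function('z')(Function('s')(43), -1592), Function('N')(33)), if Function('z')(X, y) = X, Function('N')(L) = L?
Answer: 159044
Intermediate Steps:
Function('s')(C) = Add(-3, Mul(2, Pow(C, 3))) (Function('s')(C) = Add(-3, Mul(Mul(Add(C, C), C), C)) = Add(-3, Mul(Mul(Mul(2, C), C), C)) = Add(-3, Mul(Mul(2, Pow(C, 2)), C)) = Add(-3, Mul(2, Pow(C, 3))))
Add(Function('z')(Function('s')(43), -1592), Function('N')(33)) = Add(Add(-3, Mul(2, Pow(43, 3))), 33) = Add(Add(-3, Mul(2, 79507)), 33) = Add(Add(-3, 159014), 33) = Add(159011, 33) = 159044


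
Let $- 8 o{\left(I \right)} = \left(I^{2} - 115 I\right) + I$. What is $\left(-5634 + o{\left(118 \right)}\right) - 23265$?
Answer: $-28958$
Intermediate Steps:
$o{\left(I \right)} = - \frac{I^{2}}{8} + \frac{57 I}{4}$ ($o{\left(I \right)} = - \frac{\left(I^{2} - 115 I\right) + I}{8} = - \frac{I^{2} - 114 I}{8} = - \frac{I^{2}}{8} + \frac{57 I}{4}$)
$\left(-5634 + o{\left(118 \right)}\right) - 23265 = \left(-5634 + \frac{1}{8} \cdot 118 \left(114 - 118\right)\right) - 23265 = \left(-5634 + \frac{1}{8} \cdot 118 \left(-4\right)\right) - 23265 = \left(-5634 - 59\right) - 23265 = -5693 - 23265 = -28958$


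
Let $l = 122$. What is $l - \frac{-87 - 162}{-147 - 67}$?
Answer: $\frac{25859}{214} \approx 120.84$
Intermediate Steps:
$l - \frac{-87 - 162}{-147 - 67} = 122 - \frac{-87 - 162}{-147 - 67} = 122 - - \frac{249}{-214} = 122 - \left(-249\right) \left(- \frac{1}{214}\right) = 122 - \frac{249}{214} = \frac{25859}{214}$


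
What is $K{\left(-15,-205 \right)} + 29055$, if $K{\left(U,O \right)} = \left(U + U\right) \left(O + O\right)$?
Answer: $41355$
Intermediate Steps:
$K{\left(U,O \right)} = 4 O U$ ($K{\left(U,O \right)} = 2 U 2 O = 4 O U$)
$K{\left(-15,-205 \right)} + 29055 = 4 \left(-205\right) \left(-15\right) + 29055 = 12300 + 29055 = 41355$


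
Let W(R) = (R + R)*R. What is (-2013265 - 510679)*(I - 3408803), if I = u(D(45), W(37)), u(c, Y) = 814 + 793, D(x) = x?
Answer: 8599571901024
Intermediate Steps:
W(R) = 2*R² (W(R) = (2*R)*R = 2*R²)
u(c, Y) = 1607
I = 1607
(-2013265 - 510679)*(I - 3408803) = (-2013265 - 510679)*(1607 - 3408803) = -2523944*(-3407196) = 8599571901024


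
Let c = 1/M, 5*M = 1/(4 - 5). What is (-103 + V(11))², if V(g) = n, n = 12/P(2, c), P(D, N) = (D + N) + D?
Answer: 13225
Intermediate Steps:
M = -⅕ (M = 1/(5*(4 - 5)) = (⅕)/(-1) = (⅕)*(-1) = -⅕ ≈ -0.20000)
c = -5 (c = 1/(-⅕) = -5)
P(D, N) = N + 2*D
n = -12 (n = 12/(-5 + 2*2) = 12/(-5 + 4) = 12/(-1) = 12*(-1) = -12)
V(g) = -12
(-103 + V(11))² = (-103 - 12)² = (-115)² = 13225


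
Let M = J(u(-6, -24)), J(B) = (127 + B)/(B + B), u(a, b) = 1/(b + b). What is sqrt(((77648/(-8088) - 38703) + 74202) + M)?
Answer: sqrt(132638187462)/2022 ≈ 180.12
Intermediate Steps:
u(a, b) = 1/(2*b)
J(B) = (127 + B)/(2*B) (J(B) = (127 + B)/((2*B)) = (127 + B)*(1/(2*B)) = (127 + B)/(2*B))
M = -6095/2 (M = (127 + (1/2)/(-24))/(2*(((1/2)/(-24)))) = (127 + (1/2)*(-1/24))/(2*(((1/2)*(-1/24)))) = (127 - 1/48)/(2*(-1/48)) = (1/2)*(-48)*(6095/48) = -6095/2 ≈ -3047.5)
sqrt(((77648/(-8088) - 38703) + 74202) + M) = sqrt(((77648/(-8088) - 38703) + 74202) - 6095/2) = sqrt(((77648*(-1/8088) - 38703) + 74202) - 6095/2) = sqrt(((-9706/1011 - 38703) + 74202) - 6095/2) = sqrt((-39138439/1011 + 74202) - 6095/2) = sqrt(35879783/1011 - 6095/2) = sqrt(65597521/2022) = sqrt(132638187462)/2022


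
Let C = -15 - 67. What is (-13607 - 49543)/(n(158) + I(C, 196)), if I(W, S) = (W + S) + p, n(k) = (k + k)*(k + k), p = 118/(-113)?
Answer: -3567975/5648246 ≈ -0.63170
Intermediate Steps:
p = -118/113 (p = 118*(-1/113) = -118/113 ≈ -1.0442)
n(k) = 4*k² (n(k) = (2*k)*(2*k) = 4*k²)
C = -82
I(W, S) = -118/113 + S + W (I(W, S) = (W + S) - 118/113 = (S + W) - 118/113 = -118/113 + S + W)
(-13607 - 49543)/(n(158) + I(C, 196)) = (-13607 - 49543)/(4*158² + (-118/113 + 196 - 82)) = -63150/(4*24964 + 12764/113) = -63150/(99856 + 12764/113) = -63150/11296492/113 = -63150*113/11296492 = -3567975/5648246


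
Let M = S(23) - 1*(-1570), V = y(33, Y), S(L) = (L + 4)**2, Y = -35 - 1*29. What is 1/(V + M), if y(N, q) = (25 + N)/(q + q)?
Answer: 64/147107 ≈ 0.00043506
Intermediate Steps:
Y = -64 (Y = -35 - 29 = -64)
S(L) = (4 + L)**2
y(N, q) = (25 + N)/(2*q) (y(N, q) = (25 + N)/((2*q)) = (25 + N)*(1/(2*q)) = (25 + N)/(2*q))
V = -29/64 (V = (1/2)*(25 + 33)/(-64) = (1/2)*(-1/64)*58 = -29/64 ≈ -0.45313)
M = 2299 (M = (4 + 23)**2 - 1*(-1570) = 27**2 + 1570 = 729 + 1570 = 2299)
1/(V + M) = 1/(-29/64 + 2299) = 1/(147107/64) = 64/147107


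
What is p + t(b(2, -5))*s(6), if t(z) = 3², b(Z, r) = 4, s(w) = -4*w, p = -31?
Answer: -247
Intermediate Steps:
t(z) = 9
p + t(b(2, -5))*s(6) = -31 + 9*(-4*6) = -31 + 9*(-24) = -31 - 216 = -247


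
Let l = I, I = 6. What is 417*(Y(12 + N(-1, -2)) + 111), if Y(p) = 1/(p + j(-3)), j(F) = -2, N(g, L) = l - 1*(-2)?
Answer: 277861/6 ≈ 46310.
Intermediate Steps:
l = 6
N(g, L) = 8 (N(g, L) = 6 - 1*(-2) = 6 + 2 = 8)
Y(p) = 1/(-2 + p) (Y(p) = 1/(p - 2) = 1/(-2 + p))
417*(Y(12 + N(-1, -2)) + 111) = 417*(1/(-2 + (12 + 8)) + 111) = 417*(1/(-2 + 20) + 111) = 417*(1/18 + 111) = 417*(1999/18) = 277861/6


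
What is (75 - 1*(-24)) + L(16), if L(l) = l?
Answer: 115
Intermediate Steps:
(75 - 1*(-24)) + L(16) = (75 - 1*(-24)) + 16 = (75 + 24) + 16 = 99 + 16 = 115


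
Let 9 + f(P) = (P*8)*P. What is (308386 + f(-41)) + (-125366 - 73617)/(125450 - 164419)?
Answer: 12541397408/38969 ≈ 3.2183e+5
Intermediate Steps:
f(P) = -9 + 8*P**2 (f(P) = -9 + (P*8)*P = -9 + (8*P)*P = -9 + 8*P**2)
(308386 + f(-41)) + (-125366 - 73617)/(125450 - 164419) = (308386 + (-9 + 8*(-41)**2)) + (-125366 - 73617)/(125450 - 164419) = (308386 + (-9 + 8*1681)) - 198983/(-38969) = (308386 + (-9 + 13448)) - 198983*(-1/38969) = (308386 + 13439) + 198983/38969 = 321825 + 198983/38969 = 12541397408/38969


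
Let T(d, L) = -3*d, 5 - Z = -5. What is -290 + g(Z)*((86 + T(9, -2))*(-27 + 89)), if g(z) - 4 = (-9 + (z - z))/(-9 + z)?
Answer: -18580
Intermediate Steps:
Z = 10 (Z = 5 - 1*(-5) = 5 + 5 = 10)
g(z) = 4 - 9/(-9 + z) (g(z) = 4 + (-9 + (z - z))/(-9 + z) = 4 + (-9 + 0)/(-9 + z) = 4 - 9/(-9 + z))
-290 + g(Z)*((86 + T(9, -2))*(-27 + 89)) = -290 + ((-45 + 4*10)/(-9 + 10))*((86 - 3*9)*(-27 + 89)) = -290 + ((-45 + 40)/1)*((86 - 27)*62) = -290 + (1*(-5))*(59*62) = -290 - 5*3658 = -290 - 18290 = -18580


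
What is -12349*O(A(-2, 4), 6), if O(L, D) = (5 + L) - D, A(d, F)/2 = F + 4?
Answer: -185235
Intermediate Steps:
A(d, F) = 8 + 2*F (A(d, F) = 2*(F + 4) = 2*(4 + F) = 8 + 2*F)
O(L, D) = 5 + L - D
-12349*O(A(-2, 4), 6) = -12349*(5 + (8 + 2*4) - 1*6) = -12349*(5 + (8 + 8) - 6) = -12349*(5 + 16 - 6) = -12349*15 = -185235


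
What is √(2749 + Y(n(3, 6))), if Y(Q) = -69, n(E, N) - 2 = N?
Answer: 2*√670 ≈ 51.769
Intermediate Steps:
n(E, N) = 2 + N
√(2749 + Y(n(3, 6))) = √(2749 - 69) = √2680 = 2*√670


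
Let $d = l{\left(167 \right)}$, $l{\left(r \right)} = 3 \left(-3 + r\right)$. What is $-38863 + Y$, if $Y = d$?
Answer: $-38371$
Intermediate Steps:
$l{\left(r \right)} = -9 + 3 r$
$d = 492$ ($d = -9 + 3 \cdot 167 = -9 + 501 = 492$)
$Y = 492$
$-38863 + Y = -38863 + 492 = -38371$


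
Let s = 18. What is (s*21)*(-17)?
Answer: -6426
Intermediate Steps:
(s*21)*(-17) = (18*21)*(-17) = 378*(-17) = -6426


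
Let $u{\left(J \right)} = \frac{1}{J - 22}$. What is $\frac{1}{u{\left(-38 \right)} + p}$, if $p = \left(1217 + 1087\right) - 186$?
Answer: $\frac{60}{127079} \approx 0.00047215$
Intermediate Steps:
$u{\left(J \right)} = \frac{1}{-22 + J}$
$p = 2118$ ($p = 2304 - 186 = 2118$)
$\frac{1}{u{\left(-38 \right)} + p} = \frac{1}{\frac{1}{-22 - 38} + 2118} = \frac{1}{\frac{1}{-60} + 2118} = \frac{1}{- \frac{1}{60} + 2118} = \frac{1}{\frac{127079}{60}} = \frac{60}{127079}$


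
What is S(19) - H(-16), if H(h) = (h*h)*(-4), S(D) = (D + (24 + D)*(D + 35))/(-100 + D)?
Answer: 80603/81 ≈ 995.10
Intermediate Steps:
S(D) = (D + (24 + D)*(35 + D))/(-100 + D)
H(h) = -4*h² (H(h) = h²*(-4) = -4*h²)
S(19) - H(-16) = (840 + 19² + 60*19)/(-100 + 19) - (-4)*(-16)² = (840 + 361 + 1140)/(-81) - (-4)*256 = -1/81*2341 - 1*(-1024) = -2341/81 + 1024 = 80603/81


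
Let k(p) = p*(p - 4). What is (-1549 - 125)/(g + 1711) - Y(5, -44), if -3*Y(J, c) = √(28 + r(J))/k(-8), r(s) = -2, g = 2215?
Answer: -837/1963 + √26/288 ≈ -0.40868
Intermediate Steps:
k(p) = p*(-4 + p)
Y(J, c) = -√26/288 (Y(J, c) = -√(28 - 2)/(3*((-8*(-4 - 8)))) = -√26/(3*((-8*(-12)))) = -√26/(3*96) = -√26/288)
(-1549 - 125)/(g + 1711) - Y(5, -44) = (-1549 - 125)/(2215 + 1711) - (-1)*√26/288 = -1674/3926 + √26/288 = -1674*1/3926 + √26/288 = -837/1963 + √26/288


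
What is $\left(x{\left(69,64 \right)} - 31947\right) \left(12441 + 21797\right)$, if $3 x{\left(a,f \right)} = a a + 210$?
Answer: $-1037069020$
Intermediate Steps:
$x{\left(a,f \right)} = 70 + \frac{a^{2}}{3}$ ($x{\left(a,f \right)} = \frac{a a + 210}{3} = \frac{a^{2} + 210}{3} = \frac{210 + a^{2}}{3} = 70 + \frac{a^{2}}{3}$)
$\left(x{\left(69,64 \right)} - 31947\right) \left(12441 + 21797\right) = \left(\left(70 + \frac{69^{2}}{3}\right) - 31947\right) \left(12441 + 21797\right) = \left(\left(70 + \frac{1}{3} \cdot 4761\right) - 31947\right) 34238 = \left(\left(70 + 1587\right) - 31947\right) 34238 = \left(1657 - 31947\right) 34238 = \left(-30290\right) 34238 = -1037069020$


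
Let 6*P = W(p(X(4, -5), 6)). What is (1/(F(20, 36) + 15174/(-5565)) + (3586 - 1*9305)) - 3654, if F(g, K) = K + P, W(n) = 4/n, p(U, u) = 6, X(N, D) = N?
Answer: -5224052974/557353 ≈ -9373.0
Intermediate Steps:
P = 1/9 (P = (4/6)/6 = (4*(1/6))/6 = (1/6)*(2/3) = 1/9 ≈ 0.11111)
F(g, K) = 1/9 + K (F(g, K) = K + 1/9 = 1/9 + K)
(1/(F(20, 36) + 15174/(-5565)) + (3586 - 1*9305)) - 3654 = (1/((1/9 + 36) + 15174/(-5565)) + (3586 - 1*9305)) - 3654 = (1/(325/9 + 15174*(-1/5565)) + (3586 - 9305)) - 3654 = (1/(325/9 - 5058/1855) - 5719) - 3654 = (1/(557353/16695) - 5719) - 3654 = (16695/557353 - 5719) - 3654 = -3187485112/557353 - 3654 = -5224052974/557353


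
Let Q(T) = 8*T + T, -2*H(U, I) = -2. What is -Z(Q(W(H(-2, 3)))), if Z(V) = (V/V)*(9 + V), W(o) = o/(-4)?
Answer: -27/4 ≈ -6.7500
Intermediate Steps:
H(U, I) = 1 (H(U, I) = -½*(-2) = 1)
W(o) = -o/4 (W(o) = o*(-¼) = -o/4)
Q(T) = 9*T
Z(V) = 9 + V (Z(V) = 1*(9 + V) = 9 + V)
-Z(Q(W(H(-2, 3)))) = -(9 + 9*(-¼*1)) = -(9 + 9*(-¼)) = -(9 - 9/4) = -1*27/4 = -27/4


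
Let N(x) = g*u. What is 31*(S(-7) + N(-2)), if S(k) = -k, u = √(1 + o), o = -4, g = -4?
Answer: 217 - 124*I*√3 ≈ 217.0 - 214.77*I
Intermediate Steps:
u = I*√3 (u = √(1 - 4) = √(-3) = I*√3 ≈ 1.732*I)
N(x) = -4*I*√3
31*(S(-7) + N(-2)) = 31*(-1*(-7) - 4*I*√3) = 31*(7 - 4*I*√3) = 217 - 124*I*√3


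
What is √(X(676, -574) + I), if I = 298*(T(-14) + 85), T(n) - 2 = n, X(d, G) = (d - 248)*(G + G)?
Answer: I*√469590 ≈ 685.27*I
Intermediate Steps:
X(d, G) = 2*G*(-248 + d) (X(d, G) = (-248 + d)*(2*G) = 2*G*(-248 + d))
T(n) = 2 + n
I = 21754 (I = 298*((2 - 14) + 85) = 298*(-12 + 85) = 298*73 = 21754)
√(X(676, -574) + I) = √(2*(-574)*(-248 + 676) + 21754) = √(2*(-574)*428 + 21754) = √(-491344 + 21754) = √(-469590) = I*√469590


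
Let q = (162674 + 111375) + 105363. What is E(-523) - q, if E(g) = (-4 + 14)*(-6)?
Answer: -379472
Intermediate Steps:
E(g) = -60 (E(g) = 10*(-6) = -60)
q = 379412 (q = 274049 + 105363 = 379412)
E(-523) - q = -60 - 1*379412 = -60 - 379412 = -379472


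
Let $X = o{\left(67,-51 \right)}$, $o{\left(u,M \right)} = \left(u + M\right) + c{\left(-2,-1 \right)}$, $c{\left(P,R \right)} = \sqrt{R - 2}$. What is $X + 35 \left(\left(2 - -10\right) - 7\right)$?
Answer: $191 + i \sqrt{3} \approx 191.0 + 1.732 i$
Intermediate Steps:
$c{\left(P,R \right)} = \sqrt{-2 + R}$
$o{\left(u,M \right)} = M + u + i \sqrt{3}$ ($o{\left(u,M \right)} = \left(u + M\right) + \sqrt{-2 - 1} = \left(M + u\right) + \sqrt{-3} = \left(M + u\right) + i \sqrt{3} = M + u + i \sqrt{3}$)
$X = 16 + i \sqrt{3}$ ($X = -51 + 67 + i \sqrt{3} = 16 + i \sqrt{3} \approx 16.0 + 1.732 i$)
$X + 35 \left(\left(2 - -10\right) - 7\right) = \left(16 + i \sqrt{3}\right) + 35 \left(\left(2 - -10\right) - 7\right) = \left(16 + i \sqrt{3}\right) + 35 \left(\left(2 + 10\right) - 7\right) = \left(16 + i \sqrt{3}\right) + 35 \left(12 - 7\right) = \left(16 + i \sqrt{3}\right) + 35 \cdot 5 = \left(16 + i \sqrt{3}\right) + 175 = 191 + i \sqrt{3}$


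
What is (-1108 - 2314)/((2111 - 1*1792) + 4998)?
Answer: -3422/5317 ≈ -0.64360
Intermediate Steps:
(-1108 - 2314)/((2111 - 1*1792) + 4998) = -3422/((2111 - 1792) + 4998) = -3422/(319 + 4998) = -3422/5317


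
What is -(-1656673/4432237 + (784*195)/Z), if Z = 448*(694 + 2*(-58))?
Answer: -2219775529/10247331944 ≈ -0.21662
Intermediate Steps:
Z = 258944 (Z = 448*(694 - 116) = 448*578 = 258944)
-(-1656673/4432237 + (784*195)/Z) = -(-1656673/4432237 + (784*195)/258944) = -(-1656673*1/4432237 + 152880*(1/258944)) = -(-1656673/4432237 + 1365/2312) = -1*2219775529/10247331944 = -2219775529/10247331944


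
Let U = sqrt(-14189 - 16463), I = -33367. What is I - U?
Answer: -33367 - 2*I*sqrt(7663) ≈ -33367.0 - 175.08*I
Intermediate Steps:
U = 2*I*sqrt(7663) (U = sqrt(-30652) = 2*I*sqrt(7663) ≈ 175.08*I)
I - U = -33367 - 2*I*sqrt(7663)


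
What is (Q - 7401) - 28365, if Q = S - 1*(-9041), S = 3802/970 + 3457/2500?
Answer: -6479526671/242500 ≈ -26720.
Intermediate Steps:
S = 1285829/242500 (S = 3802*(1/970) + 3457*(1/2500) = 1901/485 + 3457/2500 = 1285829/242500 ≈ 5.3024)
Q = 2193728329/242500 (Q = 1285829/242500 - 1*(-9041) = 1285829/242500 + 9041 = 2193728329/242500 ≈ 9046.3)
(Q - 7401) - 28365 = (2193728329/242500 - 7401) - 28365 = 398985829/242500 - 28365 = -6479526671/242500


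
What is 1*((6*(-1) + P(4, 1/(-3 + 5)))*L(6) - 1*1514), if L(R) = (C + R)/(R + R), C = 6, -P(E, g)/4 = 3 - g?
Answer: -1530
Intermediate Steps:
P(E, g) = -12 + 4*g (P(E, g) = -4*(3 - g) = -12 + 4*g)
L(R) = (6 + R)/(2*R) (L(R) = (6 + R)/(R + R) = (6 + R)/((2*R)) = (6 + R)*(1/(2*R)) = (6 + R)/(2*R))
1*((6*(-1) + P(4, 1/(-3 + 5)))*L(6) - 1*1514) = 1*((6*(-1) + (-12 + 4/(-3 + 5)))*((½)*(6 + 6)/6) - 1*1514) = 1*((-6 + (-12 + 4/2))*((½)*(⅙)*12) - 1514) = 1*((-6 + (-12 + 4*(½)))*1 - 1514) = 1*((-6 + (-12 + 2))*1 - 1514) = 1*((-6 - 10)*1 - 1514) = 1*(-16*1 - 1514) = 1*(-16 - 1514) = 1*(-1530) = -1530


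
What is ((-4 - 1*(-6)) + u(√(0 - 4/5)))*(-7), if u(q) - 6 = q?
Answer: -56 - 14*I*√5/5 ≈ -56.0 - 6.261*I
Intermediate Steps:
u(q) = 6 + q
((-4 - 1*(-6)) + u(√(0 - 4/5)))*(-7) = ((-4 - 1*(-6)) + (6 + √(0 - 4/5)))*(-7) = ((-4 + 6) + (6 + √(0 - 4*⅕)))*(-7) = (2 + (6 + √(0 - ⅘)))*(-7) = (2 + (6 + √(-⅘)))*(-7) = (2 + (6 + 2*I*√5/5))*(-7) = (8 + 2*I*√5/5)*(-7) = -56 - 14*I*√5/5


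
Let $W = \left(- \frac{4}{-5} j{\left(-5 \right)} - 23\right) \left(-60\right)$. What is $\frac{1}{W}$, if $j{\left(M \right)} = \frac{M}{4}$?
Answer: $\frac{1}{1440} \approx 0.00069444$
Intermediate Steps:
$j{\left(M \right)} = \frac{M}{4}$ ($j{\left(M \right)} = M \frac{1}{4} = \frac{M}{4}$)
$W = 1440$ ($W = \left(- \frac{4}{-5} \cdot \frac{1}{4} \left(-5\right) - 23\right) \left(-60\right) = \left(\left(-4\right) \left(- \frac{1}{5}\right) \left(- \frac{5}{4}\right) - 23\right) \left(-60\right) = \left(\frac{4}{5} \left(- \frac{5}{4}\right) - 23\right) \left(-60\right) = \left(-1 - 23\right) \left(-60\right) = \left(-24\right) \left(-60\right) = 1440$)
$\frac{1}{W} = \frac{1}{1440}$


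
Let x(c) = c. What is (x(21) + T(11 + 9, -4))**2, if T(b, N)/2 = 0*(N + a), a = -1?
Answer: 441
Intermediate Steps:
T(b, N) = 0 (T(b, N) = 2*(0*(N - 1)) = 2*(0*(-1 + N)) = 2*0 = 0)
(x(21) + T(11 + 9, -4))**2 = (21 + 0)**2 = 21**2 = 441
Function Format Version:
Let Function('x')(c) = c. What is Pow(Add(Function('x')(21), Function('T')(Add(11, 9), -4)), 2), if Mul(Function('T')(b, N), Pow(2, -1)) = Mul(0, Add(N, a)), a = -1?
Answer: 441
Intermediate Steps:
Function('T')(b, N) = 0 (Function('T')(b, N) = Mul(2, Mul(0, Add(N, -1))) = Mul(2, Mul(0, Add(-1, N))) = Mul(2, 0) = 0)
Pow(Add(Function('x')(21), Function('T')(Add(11, 9), -4)), 2) = Pow(Add(21, 0), 2) = Pow(21, 2) = 441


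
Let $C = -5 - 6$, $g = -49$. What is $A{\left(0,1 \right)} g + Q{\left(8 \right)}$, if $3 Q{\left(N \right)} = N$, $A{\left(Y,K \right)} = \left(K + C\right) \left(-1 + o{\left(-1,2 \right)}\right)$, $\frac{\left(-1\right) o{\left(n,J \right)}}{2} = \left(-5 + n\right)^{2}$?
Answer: $- \frac{107302}{3} \approx -35767.0$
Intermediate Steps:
$o{\left(n,J \right)} = - 2 \left(-5 + n\right)^{2}$
$C = -11$ ($C = -5 - 6 = -11$)
$A{\left(Y,K \right)} = 803 - 73 K$ ($A{\left(Y,K \right)} = \left(K - 11\right) \left(-1 - 2 \left(-5 - 1\right)^{2}\right) = \left(-11 + K\right) \left(-1 - 2 \left(-6\right)^{2}\right) = \left(-11 + K\right) \left(-1 - 72\right) = \left(-11 + K\right) \left(-73\right) = 803 - 73 K$)
$Q{\left(N \right)} = \frac{N}{3}$
$A{\left(0,1 \right)} g + Q{\left(8 \right)} = \left(803 - 73\right) \left(-49\right) + \frac{1}{3} \cdot 8 = \left(803 - 73\right) \left(-49\right) + \frac{8}{3} = 730 \left(-49\right) + \frac{8}{3} = -35770 + \frac{8}{3} = - \frac{107302}{3}$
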